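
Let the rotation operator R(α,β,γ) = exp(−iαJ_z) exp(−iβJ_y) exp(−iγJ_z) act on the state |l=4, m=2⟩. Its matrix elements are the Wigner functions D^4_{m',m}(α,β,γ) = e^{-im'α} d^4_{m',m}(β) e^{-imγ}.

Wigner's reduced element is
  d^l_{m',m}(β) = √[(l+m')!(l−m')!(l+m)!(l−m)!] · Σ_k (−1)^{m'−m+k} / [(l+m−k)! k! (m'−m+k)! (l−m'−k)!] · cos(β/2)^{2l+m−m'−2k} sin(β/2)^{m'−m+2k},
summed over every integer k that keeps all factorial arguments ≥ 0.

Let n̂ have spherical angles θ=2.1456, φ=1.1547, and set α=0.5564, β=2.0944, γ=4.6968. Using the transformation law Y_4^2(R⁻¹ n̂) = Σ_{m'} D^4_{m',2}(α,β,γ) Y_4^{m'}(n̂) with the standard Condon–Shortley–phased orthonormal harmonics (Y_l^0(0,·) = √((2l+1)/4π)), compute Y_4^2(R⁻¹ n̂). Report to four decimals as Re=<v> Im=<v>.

Re=0.3064 Im=-0.1604

Need the full column D^4_{m',2} for m'=−4..4 at α=0.5564, β=2.0944, γ=4.6968.
cos(β/2)=0.499998, sin(β/2)=0.866027
d^4_{-4,2}: single k=6 term ⇒ +0.558088;  D = +0.353511-0.431847i
d^4_{-3,2}: k∈[5..6] ⇒ +0.683512 -0.683519 = -0.000008;  D = -0.000001+0.000008i
d^4_{-2,2}: k∈[4..6] ⇒ +0.527338 -1.265625 +0.316410 = -0.421877;  D = +0.174647+0.384030i
d^4_{-1,2}: k∈[3..5] ⇒ +0.287045 -1.291716 +0.775038 = -0.229633;  D = +0.191120+0.127296i
d^4_{0,2}: k∈[2..4] ⇒ +0.111171 -0.889381 +1.000564 = +0.222355;  D = -0.222247-0.006931i
d^4_{1,2}: k∈[1..3] ⇒ +0.028704 -0.430567 +0.861144 = +0.459281;  D = -0.397376+0.230286i
d^4_{2,2}: k∈[0..2] ⇒ +0.003906 -0.140622 +0.527338 = +0.390622;  D = -0.183552+0.344810i
d^4_{3,2}: k∈[0..1] ⇒ -0.025315 +0.227835 = +0.202520;  D = +0.013604+0.202063i
d^4_{4,2}: single k=0 term ⇒ +0.062008;  D = +0.036212+0.050336i
Y_4^{m'}(θ=2.1456,φ=1.1547) and Σ D·Y over m':
  (+0.3535-0.4318i)·(-0.0205+0.2186i)  (-0.0000+0.0000i)·(+0.3816-0.1275i)  (+0.1746+0.3840i)·(-0.1696-0.1863i)  (+0.1911+0.1273i)·(+0.0812-0.1838i)  (-0.2222-0.0069i)·(-0.2972+0.0000i)  (-0.3974+0.2303i)·(-0.0812-0.1838i)  (-0.1836+0.3448i)·(-0.1696+0.1863i)  (+0.0136+0.2021i)·(-0.3816-0.1275i)  (+0.0362+0.0503i)·(-0.0205-0.2186i)
Y_4^2(R⁻¹ n̂) = +0.306399-0.160362i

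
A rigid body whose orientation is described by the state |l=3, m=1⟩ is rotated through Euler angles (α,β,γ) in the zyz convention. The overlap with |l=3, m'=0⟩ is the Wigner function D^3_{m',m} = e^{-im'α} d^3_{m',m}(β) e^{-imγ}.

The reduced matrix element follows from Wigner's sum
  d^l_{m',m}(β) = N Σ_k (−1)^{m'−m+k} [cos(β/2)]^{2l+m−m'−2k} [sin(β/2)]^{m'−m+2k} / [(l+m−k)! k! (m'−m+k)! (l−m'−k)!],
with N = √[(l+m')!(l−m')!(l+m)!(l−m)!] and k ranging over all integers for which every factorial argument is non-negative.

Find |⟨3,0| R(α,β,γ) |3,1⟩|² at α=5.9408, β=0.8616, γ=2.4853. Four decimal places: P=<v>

P=0.1356

D^3_{0,1}(5.9408,0.8616,2.4853) = e^{-i·0·5.9408}·d^3_{0,1}(0.8616)·e^{-i·1·2.4853}. Compute d first:
Half-angle: c=0.908632, s=0.417598. N=√(6·6·24·2)=41.569219
Admissible k: 1..3 (factorial args all ≥0)
  k=1: (−1)^0·41.5692/(12)·0.9086^5·0.4176^1 = +0.895961
  k=2: (−1)^1·41.5692/(4)·0.9086^3·0.4176^3 = -0.567742
  k=3: (−1)^2·41.5692/(12)·0.9086^1·0.4176^5 = +0.039973
d^3_{0,1}(0.8616) = +0.895961 -0.567742 +0.039973 = +0.368192
|D^3_{0,1}|² = |d^3_{0,1}(β)|² = (+0.368192)² = 0.135566 (the z-rotation phases have unit modulus)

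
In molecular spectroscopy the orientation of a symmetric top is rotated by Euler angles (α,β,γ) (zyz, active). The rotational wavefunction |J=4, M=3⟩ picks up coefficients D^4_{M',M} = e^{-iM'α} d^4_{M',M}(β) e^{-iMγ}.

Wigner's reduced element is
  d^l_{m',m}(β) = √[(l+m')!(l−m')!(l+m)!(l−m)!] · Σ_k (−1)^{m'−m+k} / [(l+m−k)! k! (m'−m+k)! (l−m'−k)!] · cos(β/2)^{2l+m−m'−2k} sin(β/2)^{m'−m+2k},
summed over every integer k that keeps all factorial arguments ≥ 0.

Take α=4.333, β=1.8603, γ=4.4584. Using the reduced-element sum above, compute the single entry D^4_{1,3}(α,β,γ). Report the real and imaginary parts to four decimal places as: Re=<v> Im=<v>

Split into d^4_{1,3}(β=1.8603) × two z-phases.
Half-angle: c=0.597714, s=0.801710. N=√(120·6·5040·1)=1904.940944
k: max(0,(3)−(1))=2 … min(4+(3),4−(1))=3
  k=2: (−1)^0·1904.9409/(240)·0.5977^6·0.8017^2 = +0.232629
  k=3: (−1)^1·1904.9409/(144)·0.5977^4·0.8017^4 = -0.697526
d^4_{1,3}(1.8603) = +0.232629 -0.697526 = -0.464897
Phases: e^{-i·(1)·4.333}=-0.370353+0.928891i, e^{-i·(3)·4.4584}=+0.690346-0.723480i ⇒ D=-0.193565-0.422684i

Re=-0.1936 Im=-0.4227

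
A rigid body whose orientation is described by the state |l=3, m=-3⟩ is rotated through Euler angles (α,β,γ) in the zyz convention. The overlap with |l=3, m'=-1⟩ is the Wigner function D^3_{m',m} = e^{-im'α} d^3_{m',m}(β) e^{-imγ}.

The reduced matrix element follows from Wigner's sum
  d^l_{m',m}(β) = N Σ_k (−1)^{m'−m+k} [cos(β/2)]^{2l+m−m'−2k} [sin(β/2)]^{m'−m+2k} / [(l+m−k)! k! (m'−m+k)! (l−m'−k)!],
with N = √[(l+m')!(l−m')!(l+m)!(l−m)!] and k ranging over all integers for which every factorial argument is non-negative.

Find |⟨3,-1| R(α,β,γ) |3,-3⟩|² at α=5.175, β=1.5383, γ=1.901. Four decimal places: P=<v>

First d^3_{-1,-3}(β=1.5383), then the phase factors e^{-i(-1)α} and e^{-i(-3)γ}:
Half-angle: c=0.718502, s=0.695525. N=√(2·24·1·720)=185.903201
k∈{0} keeps every argument non-negative
  k=0: (−1)^2·185.9032/(48)·0.7185^4·0.6955^2 = +0.499325
d^3_{-1,-3}(1.5383) = +0.499325
|D^3_{-1,-3}|² = |d^3_{-1,-3}(β)|² = (+0.499325)² = 0.249325 (the z-rotation phases have unit modulus)

P=0.2493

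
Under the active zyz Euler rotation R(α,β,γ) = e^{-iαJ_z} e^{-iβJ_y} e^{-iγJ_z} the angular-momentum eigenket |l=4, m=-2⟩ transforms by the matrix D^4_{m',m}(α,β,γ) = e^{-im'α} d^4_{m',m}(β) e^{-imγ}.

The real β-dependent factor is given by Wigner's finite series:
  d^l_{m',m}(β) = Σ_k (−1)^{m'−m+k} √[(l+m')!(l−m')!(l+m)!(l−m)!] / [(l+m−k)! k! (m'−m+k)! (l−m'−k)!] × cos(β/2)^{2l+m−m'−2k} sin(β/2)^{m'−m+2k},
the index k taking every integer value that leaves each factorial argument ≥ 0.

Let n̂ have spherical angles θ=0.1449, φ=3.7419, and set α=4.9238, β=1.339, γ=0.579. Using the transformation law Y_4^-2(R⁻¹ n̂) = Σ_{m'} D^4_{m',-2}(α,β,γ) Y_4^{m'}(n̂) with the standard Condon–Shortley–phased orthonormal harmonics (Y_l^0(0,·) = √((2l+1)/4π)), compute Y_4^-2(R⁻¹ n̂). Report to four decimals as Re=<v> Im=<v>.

Need the full column D^4_{m',-2} for m'=−4..4 at α=4.9238, β=1.339, γ=0.579.
cos(β/2)=0.784132, sin(β/2)=0.620594
d^4_{-4,-2}: single k=2 term ⇒ +0.473728;  D = -0.198709+0.430039i
d^4_{-3,-2}: k∈[1..2] ⇒ +0.423249 -0.795342 = -0.372093;  D = +0.363008+0.081723i
d^4_{-2,-2}: k∈[0..2] ⇒ +0.142927 -1.074315 +0.841160 = -0.090229;  D = -0.000905+0.090224i
d^4_{-1,-2}: k∈[0..2] ⇒ -0.479919 +1.503056 -0.627654 = +0.395482;  D = +0.387489-0.079107i
d^4_{0,-2}: k∈[0..2] ⇒ +0.849321 -1.418656 +0.333231 = -0.236105;  D = -0.094719-0.216272i
d^4_{1,-2}: k∈[0..2] ⇒ -1.002037 +0.941481 -0.117945 = -0.178500;  D = +0.144840-0.104325i
d^4_{2,-2}: k∈[0..2] ⇒ +0.841160 -0.421507 +0.022002 = +0.441654;  D = -0.327580-0.296226i
d^4_{3,-2}: k∈[0..1] ⇒ -0.498185 +0.104017 = -0.394168;  D = -0.197141+0.341326i
d^4_{4,-2}: single k=0 term ⇒ +0.185867;  D = +0.176874+0.057117i
Y_4^{m'}(θ=0.1449,φ=3.7419) and Σ D·Y over m':
  (-0.1987+0.4300i)·(-0.0001-0.0001i)  (+0.3630+0.0817i)·(+0.0009+0.0036i)  (-0.0009+0.0902i)·(+0.0148-0.0381i)  (+0.3875-0.0791i)·(-0.2150+0.1472i)  (-0.0947-0.2163i)·(+0.7597+0.0000i)  (+0.1448-0.1043i)·(+0.2150+0.1472i)  (-0.3276-0.2962i)·(+0.0148+0.0381i)  (-0.1971+0.3413i)·(-0.0009+0.0036i)  (+0.1769+0.0571i)·(-0.0001+0.0001i)
Y_4^-2(R⁻¹ n̂) = -0.088272-0.106494i

Re=-0.0883 Im=-0.1065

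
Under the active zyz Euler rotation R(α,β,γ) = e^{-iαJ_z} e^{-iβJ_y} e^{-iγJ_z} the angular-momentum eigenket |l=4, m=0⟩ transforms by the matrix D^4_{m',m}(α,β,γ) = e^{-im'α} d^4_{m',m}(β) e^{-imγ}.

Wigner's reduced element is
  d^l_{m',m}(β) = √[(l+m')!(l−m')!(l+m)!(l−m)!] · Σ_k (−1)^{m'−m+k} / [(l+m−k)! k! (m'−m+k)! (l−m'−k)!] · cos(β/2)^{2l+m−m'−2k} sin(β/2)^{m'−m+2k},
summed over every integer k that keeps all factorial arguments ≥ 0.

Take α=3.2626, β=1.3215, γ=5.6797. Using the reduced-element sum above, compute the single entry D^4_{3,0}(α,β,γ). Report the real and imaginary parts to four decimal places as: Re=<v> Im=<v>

Re=0.3105 Im=-0.1179

Split into d^4_{3,0}(β=1.3215) × two z-phases.
c=cos(1.3215/2)=0.789532, s=sin(1.3215/2)=0.613709; N=√[5040·1·24·24]=1703.830978
Admissible k: 0..1 (factorial args all ≥0)
  k=0: (−1)^3·1703.8310/(144)·0.7895^5·0.6137^3 = -0.839075
  k=1: (−1)^4·1703.8310/(144)·0.7895^3·0.6137^5 = +0.506975
d^4_{3,0}(1.3215) = -0.839075 +0.506975 = -0.332100
Attach z-rotation phases: D = e^{-i(3)(3.2626)}·(-0.332100)·e^{-i(0)(5.6797)} = +0.310457-0.117929i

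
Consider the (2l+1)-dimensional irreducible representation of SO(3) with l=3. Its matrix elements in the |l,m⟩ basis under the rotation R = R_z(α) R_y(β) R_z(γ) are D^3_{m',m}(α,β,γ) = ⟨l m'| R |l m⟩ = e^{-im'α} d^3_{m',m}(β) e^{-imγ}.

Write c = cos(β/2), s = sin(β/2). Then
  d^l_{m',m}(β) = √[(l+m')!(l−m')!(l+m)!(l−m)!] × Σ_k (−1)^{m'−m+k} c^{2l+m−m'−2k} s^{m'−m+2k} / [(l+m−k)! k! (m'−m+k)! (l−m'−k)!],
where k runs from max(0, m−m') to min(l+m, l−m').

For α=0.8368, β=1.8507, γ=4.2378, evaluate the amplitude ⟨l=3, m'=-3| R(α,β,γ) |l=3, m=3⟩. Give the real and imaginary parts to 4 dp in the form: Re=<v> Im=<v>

Split into d^3_{-3,3}(β=1.8507) × two z-phases.
Half-angle: c=0.601555, s=0.798831. N=√(1·720·720·1)=720.000000
k∈{6} keeps every argument non-negative
  k=6: (−1)^0·720.0000/(720)·0.6016^0·0.7988^6 = +0.259855
d^3_{-3,3}(1.8507) = +0.259855
D = (-0.807324+0.590108i)·(+0.259855)·(+0.989211-0.146500i) = -0.185059+0.182422i

Re=-0.1851 Im=0.1824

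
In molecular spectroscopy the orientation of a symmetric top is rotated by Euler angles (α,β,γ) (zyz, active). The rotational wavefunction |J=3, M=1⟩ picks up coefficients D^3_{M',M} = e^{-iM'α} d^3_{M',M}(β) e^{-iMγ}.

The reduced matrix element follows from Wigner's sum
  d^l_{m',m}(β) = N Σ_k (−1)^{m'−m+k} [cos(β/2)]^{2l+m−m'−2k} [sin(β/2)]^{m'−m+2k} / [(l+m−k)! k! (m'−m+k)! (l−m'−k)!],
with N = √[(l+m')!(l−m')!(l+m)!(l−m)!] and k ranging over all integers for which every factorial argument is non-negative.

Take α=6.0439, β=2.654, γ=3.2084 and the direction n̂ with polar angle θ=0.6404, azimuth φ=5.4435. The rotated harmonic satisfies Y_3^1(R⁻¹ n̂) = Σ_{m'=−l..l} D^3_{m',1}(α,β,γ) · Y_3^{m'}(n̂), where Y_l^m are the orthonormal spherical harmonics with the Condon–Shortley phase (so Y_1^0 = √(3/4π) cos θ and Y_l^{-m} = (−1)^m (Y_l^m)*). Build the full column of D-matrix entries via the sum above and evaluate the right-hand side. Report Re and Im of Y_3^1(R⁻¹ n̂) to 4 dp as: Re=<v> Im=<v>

Need the full column D^3_{m',1} for m'=−3..3 at α=6.0439, β=2.654, γ=3.2084.
cos(β/2)=0.241388, sin(β/2)=0.970429
d^3_{-3,1}: single k=4 term ⇒ +0.200140;  D = -0.141624+0.141416i
d^3_{-2,1}: k∈[3..4] ⇒ +0.081296 -0.656953 = -0.575657;  D = +0.492147-0.298617i
d^3_{-1,1}: k∈[2..4] ⇒ +0.019184 -0.413406 +0.835183 = +0.440961;  D = -0.420464+0.132877i
d^3_{0,1}: k∈[1..3] ⇒ +0.002755 -0.133583 +0.719656 = +0.588828;  D = -0.587514+0.039309i
d^3_{1,1}: k∈[0..2] ⇒ +0.000198 -0.025579 +0.310055 = +0.284674;  D = -0.280450-0.048857i
d^3_{2,1}: k∈[0..1] ⇒ -0.002515 +0.081296 = +0.078781;  D = -0.072196-0.031530i
d^3_{3,1}: single k=0 term ⇒ +0.012383;  D = -0.009850-0.007505i
Y_3^{m'}(θ=0.6404,φ=5.4435) and Σ D·Y over m':
  (-0.1416+0.1414i)·(-0.0723+0.0519i)  (+0.4921-0.2986i)·(-0.0317+0.2909i)  (-0.4205+0.1329i)·(+0.2856+0.3184i)  (-0.5875+0.0393i)·(+0.0643+0.0000i)  (-0.2804-0.0489i)·(-0.2856+0.3184i)  (-0.0722-0.0315i)·(-0.0317-0.2909i)  (-0.0099-0.0075i)·(+0.0723+0.0519i)
Y_3^1(R⁻¹ n̂) = -0.037564-0.012763i

Re=-0.0376 Im=-0.0128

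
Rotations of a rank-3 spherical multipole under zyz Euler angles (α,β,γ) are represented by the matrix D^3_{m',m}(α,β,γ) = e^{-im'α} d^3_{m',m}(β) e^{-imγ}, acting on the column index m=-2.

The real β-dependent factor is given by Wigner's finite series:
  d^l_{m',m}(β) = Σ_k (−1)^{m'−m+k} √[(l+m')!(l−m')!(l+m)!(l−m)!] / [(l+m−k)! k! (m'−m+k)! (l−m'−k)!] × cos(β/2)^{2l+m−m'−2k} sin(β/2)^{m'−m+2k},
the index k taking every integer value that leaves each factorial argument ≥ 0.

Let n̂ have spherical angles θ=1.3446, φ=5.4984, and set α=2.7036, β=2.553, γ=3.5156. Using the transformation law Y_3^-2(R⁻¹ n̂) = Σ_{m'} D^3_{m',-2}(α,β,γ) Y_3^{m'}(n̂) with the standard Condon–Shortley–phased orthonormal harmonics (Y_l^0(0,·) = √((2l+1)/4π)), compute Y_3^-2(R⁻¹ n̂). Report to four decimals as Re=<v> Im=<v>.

Re=-0.3590 Im=0.0765

Need the full column D^3_{m',-2} for m'=−3..3 at α=2.7036, β=2.553, γ=3.5156.
cos(β/2)=0.290067, sin(β/2)=0.957006
d^3_{-3,-2}: single k=1 term ⇒ +0.004814;  D = -0.004063+0.002581i
d^3_{-2,-2}: k∈[0..1] ⇒ +0.000596 -0.032418 = -0.031823;  D = -0.031562+0.004061i
d^3_{-1,-2}: k∈[0..1] ⇒ -0.006214 +0.135291 = +0.129076;  D = -0.122923-0.039378i
d^3_{0,-2}: k∈[0..1] ⇒ +0.035512 -0.386559 = -0.351046;  D = -0.257331-0.238776i
d^3_{1,-2}: k∈[0..1] ⇒ -0.135291 +0.736329 = +0.601039;  D = -0.225608-0.557089i
d^3_{2,-2}: k∈[0..1] ⇒ +0.352878 -0.768227 = -0.415348;  D = +0.022088-0.414761i
d^3_{3,-2}: single k=0 term ⇒ -0.570358;  D = -0.269027+0.502924i
Y_3^{m'}(θ=1.3446,φ=5.4984) and Σ D·Y over m':
  (-0.0041+0.0026i)·(-0.2725+0.2735i)  (-0.0316+0.0041i)·(+0.0003+0.2177i)  (-0.1229-0.0394i)·(-0.1668-0.1666i)  (-0.2573-0.2388i)·(-0.2300+0.0000i)  (-0.2256-0.5571i)·(+0.1668-0.1666i)  (+0.0221-0.4148i)·(+0.0003-0.2177i)  (-0.2690+0.5029i)·(+0.2725+0.2735i)
Y_3^-2(R⁻¹ n̂) = -0.358963+0.076510i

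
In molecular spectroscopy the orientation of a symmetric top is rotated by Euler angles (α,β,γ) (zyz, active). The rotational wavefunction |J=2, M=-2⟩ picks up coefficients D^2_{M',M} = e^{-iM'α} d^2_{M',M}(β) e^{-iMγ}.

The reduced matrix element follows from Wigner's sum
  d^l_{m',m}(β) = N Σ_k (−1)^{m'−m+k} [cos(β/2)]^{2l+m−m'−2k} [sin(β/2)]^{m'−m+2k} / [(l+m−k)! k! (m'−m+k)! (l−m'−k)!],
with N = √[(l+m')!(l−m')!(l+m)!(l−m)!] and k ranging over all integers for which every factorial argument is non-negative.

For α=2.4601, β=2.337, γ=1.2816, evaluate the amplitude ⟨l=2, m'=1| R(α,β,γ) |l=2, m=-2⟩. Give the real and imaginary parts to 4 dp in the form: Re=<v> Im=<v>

First d^2_{1,-2}(β=2.337), then the phase factors e^{-i(1)α} and e^{-i(-2)γ}:
With c≡cos(β/2)=0.391532 and s≡sin(β/2)=0.920164, N=[6·1·1·24]^{1/2}=12.000000
The bounds max(0,m−m')=0 and min(l+m,l−m')=0 give 1 term
  k=0: (−1)^3·12.0000/(6)·0.3915^1·0.9202^3 = -0.610090
d^2_{1,-2}(2.337) = -0.610090
D = (-0.776633-0.629953i)·(-0.610090)·(-0.837342+0.546679i) = -0.606850-0.062789i

Re=-0.6069 Im=-0.0628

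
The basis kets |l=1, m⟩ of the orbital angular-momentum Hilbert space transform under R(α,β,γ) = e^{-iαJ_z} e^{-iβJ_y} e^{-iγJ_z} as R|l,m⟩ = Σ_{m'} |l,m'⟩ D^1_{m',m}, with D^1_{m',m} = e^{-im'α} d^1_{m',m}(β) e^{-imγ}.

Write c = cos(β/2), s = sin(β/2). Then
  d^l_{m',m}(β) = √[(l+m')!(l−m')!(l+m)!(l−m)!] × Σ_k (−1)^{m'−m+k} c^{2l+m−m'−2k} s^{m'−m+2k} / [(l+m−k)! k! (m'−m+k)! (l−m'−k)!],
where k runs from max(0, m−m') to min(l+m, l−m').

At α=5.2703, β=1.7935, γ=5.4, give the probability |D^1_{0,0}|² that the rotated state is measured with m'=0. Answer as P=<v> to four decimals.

P=0.0488

First d^1_{0,0}(β=1.7935), then the phase factors e^{-i(0)α} and e^{-i(0)γ}:
c=cos(1.7935/2)=0.624152, s=sin(1.7935/2)=0.781303; N=√[1·1·1·1]=1.000000
Admissible k: 0..1 (factorial args all ≥0)
  k=0: (−1)^0·1.0000/(1)·0.6242^2·0.7813^0 = +0.389566
  k=1: (−1)^1·1.0000/(1)·0.6242^0·0.7813^2 = -0.610434
d^1_{0,0}(1.7935) = +0.389566 -0.610434 = -0.220867
|D^1_{0,0}|² = |d^1_{0,0}(β)|² = (-0.220867)² = 0.048782 (the z-rotation phases have unit modulus)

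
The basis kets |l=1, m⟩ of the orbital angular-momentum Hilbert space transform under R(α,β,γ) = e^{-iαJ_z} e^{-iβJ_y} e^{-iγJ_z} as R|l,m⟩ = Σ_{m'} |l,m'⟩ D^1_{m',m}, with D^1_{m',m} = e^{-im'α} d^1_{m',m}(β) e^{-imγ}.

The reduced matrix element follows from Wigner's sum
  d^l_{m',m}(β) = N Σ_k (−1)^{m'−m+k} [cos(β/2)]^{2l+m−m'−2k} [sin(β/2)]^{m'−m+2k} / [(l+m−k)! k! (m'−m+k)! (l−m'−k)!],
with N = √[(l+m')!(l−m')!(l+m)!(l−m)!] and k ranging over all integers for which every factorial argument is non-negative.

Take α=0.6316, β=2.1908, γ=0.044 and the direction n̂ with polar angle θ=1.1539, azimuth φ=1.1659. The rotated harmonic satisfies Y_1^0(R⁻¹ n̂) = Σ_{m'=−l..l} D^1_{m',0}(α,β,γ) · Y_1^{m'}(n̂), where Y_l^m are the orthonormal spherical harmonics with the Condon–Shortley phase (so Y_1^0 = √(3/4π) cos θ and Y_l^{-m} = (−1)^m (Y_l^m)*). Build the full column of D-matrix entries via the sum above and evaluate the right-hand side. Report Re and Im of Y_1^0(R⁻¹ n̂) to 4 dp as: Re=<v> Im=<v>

Need the full column D^1_{m',0} for m'=−1..1 at α=0.6316, β=2.1908, γ=0.044.
cos(β/2)=0.457691, sin(β/2)=0.889111
d^1_{-1,0}: single k=1 term ⇒ +0.575497;  D = +0.464475+0.339795i
d^1_{0,0}: k∈[0..1] ⇒ +0.209481 -0.790519 = -0.581038;  D = -0.581038+0.000000i
d^1_{1,0}: single k=0 term ⇒ -0.575497;  D = -0.464475+0.339795i
Y_1^{m'}(θ=1.1539,φ=1.1659) and Σ D·Y over m':
  (+0.4645+0.3398i)·(+0.1244-0.2904i)  (-0.5810+0.0000i)·(+0.1978+0.0000i)  (-0.4645+0.3398i)·(-0.1244-0.2904i)
Y_1^0(R⁻¹ n̂) = +0.197969+0.000000i

Re=0.1980 Im=0.0000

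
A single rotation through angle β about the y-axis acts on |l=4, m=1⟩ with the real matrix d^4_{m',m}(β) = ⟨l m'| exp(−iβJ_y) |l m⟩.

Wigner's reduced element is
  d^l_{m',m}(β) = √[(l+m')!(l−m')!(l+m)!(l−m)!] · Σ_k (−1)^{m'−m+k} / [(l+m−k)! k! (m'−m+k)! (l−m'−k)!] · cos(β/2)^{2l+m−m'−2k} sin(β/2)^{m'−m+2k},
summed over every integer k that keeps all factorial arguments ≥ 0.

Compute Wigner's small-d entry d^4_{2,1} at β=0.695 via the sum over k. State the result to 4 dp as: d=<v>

d=-0.3768

d^4_{2,1}(β=0.695) via Wigner's sum:
Half-angle: c=0.940227, s=0.340548. N=√(720·2·120·6)=1018.233765
Admissible k: 0..2 (factorial args all ≥0)
  k=0: (−1)^1·1018.2338/(240)·0.9402^7·0.3405^1 = -0.938521
  k=1: (−1)^2·1018.2338/(48)·0.9402^5·0.3405^3 = +0.615611
  k=2: (−1)^3·1018.2338/(72)·0.9402^3·0.3405^5 = -0.053840
d^4_{2,1}(0.695) = -0.938521 +0.615611 -0.053840 = -0.376751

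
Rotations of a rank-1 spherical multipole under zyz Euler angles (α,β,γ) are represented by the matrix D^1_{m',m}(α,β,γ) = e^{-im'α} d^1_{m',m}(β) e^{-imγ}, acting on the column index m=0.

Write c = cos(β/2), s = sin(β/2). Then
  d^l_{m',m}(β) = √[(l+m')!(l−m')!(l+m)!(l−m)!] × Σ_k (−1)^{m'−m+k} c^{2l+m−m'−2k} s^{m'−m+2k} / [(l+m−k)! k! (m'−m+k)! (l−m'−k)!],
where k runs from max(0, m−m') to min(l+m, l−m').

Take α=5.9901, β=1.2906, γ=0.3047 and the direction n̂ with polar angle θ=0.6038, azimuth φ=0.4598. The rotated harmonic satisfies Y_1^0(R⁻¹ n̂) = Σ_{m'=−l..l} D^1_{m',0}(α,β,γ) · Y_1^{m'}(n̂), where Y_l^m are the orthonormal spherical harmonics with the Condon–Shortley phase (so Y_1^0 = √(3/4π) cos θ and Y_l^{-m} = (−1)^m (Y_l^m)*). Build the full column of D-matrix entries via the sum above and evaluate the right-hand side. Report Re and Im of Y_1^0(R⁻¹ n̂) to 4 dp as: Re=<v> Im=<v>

Need the full column D^1_{m',0} for m'=−1..1 at α=5.9901, β=1.2906, γ=0.3047.
cos(β/2)=0.798919, sin(β/2)=0.601438
d^1_{-1,0}: single k=1 term ⇒ +0.679530;  D = +0.650553-0.196321i
d^1_{0,0}: k∈[0..1] ⇒ +0.638272 -0.361728 = +0.276544;  D = +0.276544+0.000000i
d^1_{1,0}: single k=0 term ⇒ -0.679530;  D = -0.650553-0.196321i
Y_1^{m'}(θ=0.6038,φ=0.4598) and Σ D·Y over m':
  (+0.6506-0.1963i)·(+0.1758-0.0871i)  (+0.2765+0.0000i)·(+0.4022+0.0000i)  (-0.6506-0.1963i)·(-0.1758-0.0871i)
Y_1^0(R⁻¹ n̂) = +0.305770+0.000000i

Re=0.3058 Im=0.0000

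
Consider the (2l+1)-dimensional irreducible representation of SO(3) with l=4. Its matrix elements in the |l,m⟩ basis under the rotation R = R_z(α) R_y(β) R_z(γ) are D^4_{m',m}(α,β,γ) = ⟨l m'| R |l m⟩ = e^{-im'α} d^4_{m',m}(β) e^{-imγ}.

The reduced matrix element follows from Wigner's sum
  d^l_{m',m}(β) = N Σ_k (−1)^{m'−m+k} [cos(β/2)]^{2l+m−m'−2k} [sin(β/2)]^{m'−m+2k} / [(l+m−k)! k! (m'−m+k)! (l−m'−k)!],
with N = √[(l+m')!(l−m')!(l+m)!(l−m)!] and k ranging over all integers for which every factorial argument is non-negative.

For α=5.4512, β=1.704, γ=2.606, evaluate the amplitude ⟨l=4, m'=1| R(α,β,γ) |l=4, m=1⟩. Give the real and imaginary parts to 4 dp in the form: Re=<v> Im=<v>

Split into d^4_{1,1}(β=1.704) × two z-phases.
c=cos(1.704/2)=0.658479, s=sin(1.704/2)=0.752599; N=√[120·6·120·6]=720.000000
k∈{0,1,2,3} keeps every argument non-negative
  k=0: (−1)^0·720.0000/(720)·0.6585^8·0.7526^0 = +0.035346
  k=1: (−1)^1·720.0000/(48)·0.6585^6·0.7526^2 = -0.692582
  k=2: (−1)^2·720.0000/(24)·0.6585^4·0.7526^4 = +1.809439
  k=3: (−1)^3·720.0000/(72)·0.6585^2·0.7526^6 = -0.787890
d^4_{1,1}(1.704) = +0.035346 -0.692582 +1.809439 -0.787890 = +0.364313
Phases: e^{-i·(1)·5.4512}=+0.673409+0.739270i, e^{-i·(1)·2.606}=-0.859966-0.510351i ⇒ D=-0.073527-0.356816i

Re=-0.0735 Im=-0.3568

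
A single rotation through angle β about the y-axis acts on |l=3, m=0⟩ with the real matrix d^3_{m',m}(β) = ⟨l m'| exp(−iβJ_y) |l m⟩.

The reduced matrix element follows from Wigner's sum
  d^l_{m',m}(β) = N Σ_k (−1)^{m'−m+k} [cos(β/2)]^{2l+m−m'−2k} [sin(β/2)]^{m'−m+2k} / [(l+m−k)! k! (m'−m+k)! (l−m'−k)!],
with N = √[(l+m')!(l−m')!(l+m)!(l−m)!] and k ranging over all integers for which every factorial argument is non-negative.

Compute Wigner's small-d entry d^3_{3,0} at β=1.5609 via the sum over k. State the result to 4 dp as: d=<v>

d^3_{3,0}(β=1.5609) via Wigner's sum:
With c≡cos(β/2)=0.710597 and s≡sin(β/2)=0.703599, N=[720·1·6·6]^{1/2}=160.996894
k: max(0,(0)−(3))=0 … min(3+(0),3−(3))=0
  k=0: (−1)^3·160.9969/(36)·0.7106^3·0.7036^3 = -0.558935
d^3_{3,0}(1.5609) = -0.558935

d=-0.5589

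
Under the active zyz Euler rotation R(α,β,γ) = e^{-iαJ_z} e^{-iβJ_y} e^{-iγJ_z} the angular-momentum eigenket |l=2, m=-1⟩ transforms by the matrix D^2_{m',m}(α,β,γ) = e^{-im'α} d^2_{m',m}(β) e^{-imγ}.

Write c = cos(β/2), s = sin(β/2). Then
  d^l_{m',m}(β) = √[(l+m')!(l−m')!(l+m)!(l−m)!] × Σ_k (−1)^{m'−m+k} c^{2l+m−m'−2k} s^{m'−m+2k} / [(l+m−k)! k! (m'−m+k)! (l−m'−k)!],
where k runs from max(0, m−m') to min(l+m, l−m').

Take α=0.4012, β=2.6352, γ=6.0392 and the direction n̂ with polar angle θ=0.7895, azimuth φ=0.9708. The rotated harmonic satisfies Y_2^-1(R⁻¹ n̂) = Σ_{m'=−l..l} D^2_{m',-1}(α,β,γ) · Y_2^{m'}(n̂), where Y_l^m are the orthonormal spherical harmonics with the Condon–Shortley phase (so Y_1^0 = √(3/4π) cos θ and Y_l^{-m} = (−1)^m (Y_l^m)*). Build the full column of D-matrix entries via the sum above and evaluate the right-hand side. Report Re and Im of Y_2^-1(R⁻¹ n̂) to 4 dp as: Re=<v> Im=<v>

Need the full column D^2_{m',-1} for m'=−2..2 at α=0.4012, β=2.6352, γ=6.0392.
cos(β/2)=0.250500, sin(β/2)=0.968117
d^2_{-2,-1}: single k=1 term ⇒ +0.030435;  D = +0.025812+0.016126i
d^2_{-1,-1}: k∈[0..1] ⇒ +0.003938 -0.176438 = -0.172500;  D = -0.170373-0.027008i
d^2_{0,-1}: k∈[0..1] ⇒ -0.037276 +0.556757 = +0.519482;  D = +0.504096-0.125492i
d^2_{1,-1}: k∈[0..1] ⇒ +0.176438 -0.878437 = -0.702000;  D = -0.560890+0.422145i
d^2_{2,-1}: single k=0 term ⇒ -0.454590;  D = -0.227615+0.393502i
Y_2^{m'}(θ=0.7895,φ=0.9708) and Σ D·Y over m':
  (+0.0258+0.0161i)·(-0.0706-0.1815i)  (-0.1704-0.0270i)·(+0.2181-0.3188i)  (+0.5041-0.1255i)·(+0.1538+0.0000i)  (-0.5609+0.4221i)·(-0.2181-0.3188i)  (-0.2276+0.3935i)·(-0.0706+0.1815i)
Y_2^-1(R⁻¹ n̂) = +0.234427+0.040964i

Re=0.2344 Im=0.0410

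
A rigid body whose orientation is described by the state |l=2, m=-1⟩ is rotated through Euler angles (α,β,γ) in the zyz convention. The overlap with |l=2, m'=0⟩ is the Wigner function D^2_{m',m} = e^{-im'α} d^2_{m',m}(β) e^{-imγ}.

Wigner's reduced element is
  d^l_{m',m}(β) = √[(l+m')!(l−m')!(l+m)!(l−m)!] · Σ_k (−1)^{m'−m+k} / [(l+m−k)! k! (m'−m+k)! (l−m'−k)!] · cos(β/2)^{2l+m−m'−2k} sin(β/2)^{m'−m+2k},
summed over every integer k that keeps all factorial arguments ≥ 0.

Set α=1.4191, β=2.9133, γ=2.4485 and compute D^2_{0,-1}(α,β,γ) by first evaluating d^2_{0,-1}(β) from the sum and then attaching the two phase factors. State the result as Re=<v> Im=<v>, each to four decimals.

First d^2_{0,-1}(β=2.9133), then the phase factors e^{-i(0)α} and e^{-i(-1)γ}:
c=cos(2.9133/2)=0.113899, s=sin(2.9133/2)=0.993492; N=√[2·2·1·6]=4.898979
Admissible k: 0..1 (factorial args all ≥0)
  k=0: (−1)^1·4.8990/(2)·0.1139^3·0.9935^1 = -0.003596
  k=1: (−1)^2·4.8990/(2)·0.1139^1·0.9935^3 = +0.273582
d^2_{0,-1}(2.9133) = -0.003596 +0.273582 = +0.269986
Phases: e^{-i·(0)·1.4191}=+1.000000+0.000000i, e^{-i·(-1)·2.4485}=-0.769274+0.638919i ⇒ D=-0.207693+0.172499i

Re=-0.2077 Im=0.1725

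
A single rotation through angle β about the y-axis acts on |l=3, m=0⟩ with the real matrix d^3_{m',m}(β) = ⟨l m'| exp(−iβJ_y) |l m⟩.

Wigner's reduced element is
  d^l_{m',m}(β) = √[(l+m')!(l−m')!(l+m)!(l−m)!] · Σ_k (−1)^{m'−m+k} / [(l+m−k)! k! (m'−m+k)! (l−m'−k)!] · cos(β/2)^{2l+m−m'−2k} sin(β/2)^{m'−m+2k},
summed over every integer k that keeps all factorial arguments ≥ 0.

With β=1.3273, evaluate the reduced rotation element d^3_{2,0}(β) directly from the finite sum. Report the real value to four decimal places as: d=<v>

d=0.3109

d^3_{2,0}(β=1.3273) via Wigner's sum:
With c≡cos(β/2)=0.787749 and s≡sin(β/2)=0.615996, N=[120·1·6·6]^{1/2}=65.726707
k∈{0,1} keeps every argument non-negative
  k=0: (−1)^2·65.7267/(12)·0.7877^4·0.6160^2 = +0.800329
  k=1: (−1)^3·65.7267/(12)·0.7877^2·0.6160^4 = -0.489383
d^3_{2,0}(1.3273) = +0.800329 -0.489383 = +0.310946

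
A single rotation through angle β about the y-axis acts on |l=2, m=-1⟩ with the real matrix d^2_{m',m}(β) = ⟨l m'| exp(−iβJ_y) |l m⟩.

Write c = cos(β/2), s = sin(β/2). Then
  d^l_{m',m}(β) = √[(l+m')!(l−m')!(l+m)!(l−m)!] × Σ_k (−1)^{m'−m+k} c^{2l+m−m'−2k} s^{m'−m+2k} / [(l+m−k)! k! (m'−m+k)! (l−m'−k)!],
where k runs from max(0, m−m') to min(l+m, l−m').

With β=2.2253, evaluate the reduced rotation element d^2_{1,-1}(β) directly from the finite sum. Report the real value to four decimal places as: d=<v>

d^2_{1,-1}(β=2.2253) via Wigner's sum:
Half-angle: c=0.442286, s=0.896874. N=√(6·1·1·6)=6.000000
k∈{0,1} keeps every argument non-negative
  k=0: (−1)^2·6.0000/(2)·0.4423^2·0.8969^2 = +0.472053
  k=1: (−1)^3·6.0000/(6)·0.4423^0·0.8969^4 = -0.647032
d^2_{1,-1}(2.2253) = +0.472053 -0.647032 = -0.174978

d=-0.1750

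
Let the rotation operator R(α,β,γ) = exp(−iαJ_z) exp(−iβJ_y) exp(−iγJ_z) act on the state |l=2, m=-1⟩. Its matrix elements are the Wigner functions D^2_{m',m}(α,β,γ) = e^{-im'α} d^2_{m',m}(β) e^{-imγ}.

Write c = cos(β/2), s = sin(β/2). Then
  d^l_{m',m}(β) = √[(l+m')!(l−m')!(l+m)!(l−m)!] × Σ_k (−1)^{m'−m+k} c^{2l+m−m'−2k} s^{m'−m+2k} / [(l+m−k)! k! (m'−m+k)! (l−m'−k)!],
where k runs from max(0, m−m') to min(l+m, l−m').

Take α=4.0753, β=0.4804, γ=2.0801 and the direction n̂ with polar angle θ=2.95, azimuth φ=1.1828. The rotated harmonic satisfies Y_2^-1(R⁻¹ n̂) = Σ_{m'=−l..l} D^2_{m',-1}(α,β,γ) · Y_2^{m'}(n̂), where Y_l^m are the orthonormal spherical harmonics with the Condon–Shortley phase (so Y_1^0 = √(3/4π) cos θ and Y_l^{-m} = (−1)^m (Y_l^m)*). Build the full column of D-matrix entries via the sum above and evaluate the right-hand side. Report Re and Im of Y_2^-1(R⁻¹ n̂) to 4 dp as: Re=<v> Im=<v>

Need the full column D^2_{m',-1} for m'=−2..2 at α=4.0753, β=0.4804, γ=2.0801.
cos(β/2)=0.971290, sin(β/2)=0.237897
d^2_{-2,-1}: single k=1 term ⇒ +0.435979;  D = -0.301892-0.314546i
d^2_{-1,-1}: k∈[0..1] ⇒ +0.890013 -0.160176 = +0.729837;  D = +0.723887-0.093009i
d^2_{0,-1}: k∈[0..1] ⇒ -0.533964 +0.032033 = -0.501931;  D = +0.244726-0.438228i
d^2_{1,-1}: k∈[0..1] ⇒ +0.160176 -0.003203 = +0.156973;  D = -0.064638-0.143047i
d^2_{2,-1}: single k=0 term ⇒ -0.026154;  D = -0.025565-0.005521i
Y_2^{m'}(θ=2.95,φ=1.1828) and Σ D·Y over m':
  (-0.3019-0.3145i)·(-0.0100-0.0098i)  (+0.7239-0.0930i)·(-0.0546+0.1337i)  (+0.2447-0.4382i)·(+0.5965+0.0000i)  (-0.0646-0.1430i)·(+0.0546+0.1337i)  (-0.0256-0.0055i)·(-0.0100+0.0098i)
Y_2^-1(R⁻¹ n̂) = +0.134688-0.170084i

Re=0.1347 Im=-0.1701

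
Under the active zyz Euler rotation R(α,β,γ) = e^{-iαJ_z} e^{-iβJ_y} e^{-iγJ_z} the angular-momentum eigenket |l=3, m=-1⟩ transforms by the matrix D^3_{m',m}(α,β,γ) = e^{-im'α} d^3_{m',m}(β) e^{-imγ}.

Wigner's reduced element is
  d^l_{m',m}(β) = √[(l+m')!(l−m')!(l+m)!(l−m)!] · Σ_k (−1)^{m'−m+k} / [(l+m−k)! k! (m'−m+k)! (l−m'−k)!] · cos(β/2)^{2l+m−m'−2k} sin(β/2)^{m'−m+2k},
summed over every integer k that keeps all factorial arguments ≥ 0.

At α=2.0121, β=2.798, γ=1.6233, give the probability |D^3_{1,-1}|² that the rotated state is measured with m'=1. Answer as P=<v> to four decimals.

First d^3_{1,-1}(β=2.798), then the phase factors e^{-i(1)α} and e^{-i(-1)γ}:
With c≡cos(β/2)=0.170953 and s≡sin(β/2)=0.985279, N=[24·2·2·24]^{1/2}=48.000000
Admissible k: 0..2 (factorial args all ≥0)
  k=0: (−1)^2·48.0000/(8)·0.1710^4·0.9853^2 = +0.004975
  k=1: (−1)^3·48.0000/(6)·0.1710^2·0.9853^4 = -0.220332
  k=2: (−1)^4·48.0000/(48)·0.1710^0·0.9853^6 = +0.914863
d^3_{1,-1}(2.798) = +0.004975 -0.220332 +0.914863 = +0.699505
|D^3_{1,-1}|² = |d^3_{1,-1}(β)|² = (+0.699505)² = 0.489308 (the z-rotation phases have unit modulus)

P=0.4893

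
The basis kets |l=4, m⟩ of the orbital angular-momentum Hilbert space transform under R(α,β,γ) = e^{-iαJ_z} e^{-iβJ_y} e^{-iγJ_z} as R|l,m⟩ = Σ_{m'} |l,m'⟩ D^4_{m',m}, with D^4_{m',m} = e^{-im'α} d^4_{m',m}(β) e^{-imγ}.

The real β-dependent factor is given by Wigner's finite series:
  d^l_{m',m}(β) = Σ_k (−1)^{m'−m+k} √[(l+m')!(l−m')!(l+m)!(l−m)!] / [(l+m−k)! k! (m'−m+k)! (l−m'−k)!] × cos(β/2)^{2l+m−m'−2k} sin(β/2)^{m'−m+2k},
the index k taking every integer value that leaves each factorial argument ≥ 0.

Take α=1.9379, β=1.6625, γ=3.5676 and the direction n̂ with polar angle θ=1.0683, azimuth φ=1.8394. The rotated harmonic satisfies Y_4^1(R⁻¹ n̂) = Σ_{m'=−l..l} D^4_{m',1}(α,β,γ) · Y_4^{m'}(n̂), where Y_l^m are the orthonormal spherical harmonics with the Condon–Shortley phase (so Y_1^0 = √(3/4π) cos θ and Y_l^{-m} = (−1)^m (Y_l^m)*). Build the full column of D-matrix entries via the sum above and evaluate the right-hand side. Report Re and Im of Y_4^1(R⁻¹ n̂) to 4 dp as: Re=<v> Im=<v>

Re=-0.3735 Im=0.1046

Need the full column D^4_{m',1} for m'=−4..4 at α=1.9379, β=1.6625, γ=3.5676.
cos(β/2)=0.673953, sin(β/2)=0.738774
d^4_{-4,1}: single k=5 term ⇒ +0.504129;  D = -0.254153-0.435376i
d^4_{-3,1}: k∈[4..5] ⇒ +0.812988 -0.586139 = +0.226850;  D = -0.141812+0.177060i
d^4_{-2,1}: k∈[3..5] ⇒ +0.792863 -1.429071 +0.343438 = -0.292770;  D = -0.278975-0.088810i
d^4_{-1,1}: k∈[2..5] ⇒ +0.511447 -1.843684 +1.107698 -0.088735 = -0.313275;  D = +0.018442+0.312731i
d^4_{0,1}: k∈[1..4] ⇒ +0.208657 -1.504351 +1.807648 -0.362016 = +0.149939;  D = -0.136537+0.061960i
d^4_{1,1}: k∈[0..3] ⇒ +0.042563 -0.767170 +1.843684 -0.738465 = +0.380612;  D = +0.271201+0.267050i
d^4_{2,1}: k∈[0..2] ⇒ -0.197950 +1.189294 -0.952714 = +0.038630;  D = +0.015419-0.035420i
d^4_{3,1}: k∈[0..1] ⇒ +0.405948 -0.812988 = -0.407040;  D = +0.406655+0.017692i
d^4_{4,1}: single k=0 term ⇒ -0.419543;  D = -0.133417-0.397764i
Y_4^{m'}(θ=1.0683,φ=1.8394) and Σ D·Y over m':
  (-0.2542-0.4354i)·(+0.1243-0.2295i)  (-0.1418+0.1771i)·(+0.2927+0.2810i)  (-0.2790-0.0888i)·(-0.1377+0.0820i)  (+0.0184+0.3127i)·(+0.0729+0.2650i)  (-0.1365+0.0620i)·(-0.2196+0.0000i)  (+0.2712+0.2670i)·(-0.0729+0.2650i)  (+0.0154-0.0354i)·(-0.1377-0.0820i)  (+0.4067+0.0177i)·(-0.2927+0.2810i)  (-0.1334-0.3978i)·(+0.1243+0.2295i)
Y_4^1(R⁻¹ n̂) = -0.373508+0.104643i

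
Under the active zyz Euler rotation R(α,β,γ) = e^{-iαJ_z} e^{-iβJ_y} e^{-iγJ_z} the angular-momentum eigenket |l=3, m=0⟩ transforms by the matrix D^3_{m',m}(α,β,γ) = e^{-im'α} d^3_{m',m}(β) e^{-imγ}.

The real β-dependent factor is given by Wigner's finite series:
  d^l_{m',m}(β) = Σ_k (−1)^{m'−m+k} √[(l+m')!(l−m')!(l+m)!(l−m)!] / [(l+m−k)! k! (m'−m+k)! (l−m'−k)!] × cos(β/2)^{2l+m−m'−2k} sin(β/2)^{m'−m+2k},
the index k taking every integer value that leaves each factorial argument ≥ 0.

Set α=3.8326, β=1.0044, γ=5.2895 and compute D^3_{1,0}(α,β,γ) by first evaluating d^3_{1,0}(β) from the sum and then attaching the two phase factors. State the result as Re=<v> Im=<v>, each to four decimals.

Re=0.1238 Im=-0.1024

D^3_{1,0}(3.8326,1.0044,5.2895) = e^{-i·1·3.8326}·d^3_{1,0}(1.0044)·e^{-i·0·5.2895}. Compute d first:
Half-angle: c=0.876526, s=0.481355. N=√(24·2·6·6)=41.569219
Admissible k: 0..2 (factorial args all ≥0)
  k=0: (−1)^1·41.5692/(12)·0.8765^5·0.4814^1 = -0.862739
  k=1: (−1)^2·41.5692/(4)·0.8765^3·0.4814^3 = +0.780553
  k=2: (−1)^3·41.5692/(12)·0.8765^1·0.4814^5 = -0.078466
d^3_{1,0}(1.0044) = -0.862739 +0.780553 -0.078466 = -0.160652
D = (-0.770604+0.637314i)·(-0.160652)·(+1.000000+0.000000i) = +0.123799-0.102386i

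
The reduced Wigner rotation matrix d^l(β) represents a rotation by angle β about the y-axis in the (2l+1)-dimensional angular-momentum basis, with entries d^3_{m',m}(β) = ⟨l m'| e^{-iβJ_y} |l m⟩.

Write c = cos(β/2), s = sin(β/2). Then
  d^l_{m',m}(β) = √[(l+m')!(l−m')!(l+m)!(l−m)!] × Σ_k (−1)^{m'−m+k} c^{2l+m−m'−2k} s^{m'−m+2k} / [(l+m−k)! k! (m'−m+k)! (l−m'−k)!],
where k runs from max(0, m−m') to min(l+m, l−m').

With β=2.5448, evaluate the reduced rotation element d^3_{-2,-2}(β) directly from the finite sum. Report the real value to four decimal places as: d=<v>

d=-0.0335

d^3_{-2,-2}(β=2.5448) via Wigner's sum:
Half-angle: c=0.293988, s=0.955809. N=√(1·120·1·120)=120.000000
k: max(0,(-2)−(-2))=0 … min(3+(-2),3−(-2))=1
  k=0: (−1)^0·120.0000/(120)·0.2940^6·0.9558^0 = +0.000646
  k=1: (−1)^1·120.0000/(24)·0.2940^4·0.9558^2 = -0.034122
d^3_{-2,-2}(2.5448) = +0.000646 -0.034122 = -0.033476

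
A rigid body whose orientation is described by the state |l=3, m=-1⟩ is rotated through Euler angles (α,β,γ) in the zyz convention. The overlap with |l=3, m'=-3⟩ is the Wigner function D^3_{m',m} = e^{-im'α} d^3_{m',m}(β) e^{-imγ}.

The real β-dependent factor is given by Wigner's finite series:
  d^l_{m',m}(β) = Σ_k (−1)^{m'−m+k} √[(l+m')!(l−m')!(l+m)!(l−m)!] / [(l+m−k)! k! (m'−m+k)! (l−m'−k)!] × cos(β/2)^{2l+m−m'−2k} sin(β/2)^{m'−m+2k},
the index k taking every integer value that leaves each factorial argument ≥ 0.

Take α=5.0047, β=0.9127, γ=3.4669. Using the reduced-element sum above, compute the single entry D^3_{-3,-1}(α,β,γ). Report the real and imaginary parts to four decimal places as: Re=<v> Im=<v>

D^3_{-3,-1}(5.0047,0.9127,3.4669) = e^{-i·-3·5.0047}·d^3_{-3,-1}(0.9127)·e^{-i·-1·3.4669}. Compute d first:
Half-angle: c=0.897667, s=0.440675. N=√(1·720·2·24)=185.903201
k: max(0,(-1)−(-3))=2 … min(3+(-1),3−(-3))=2
  k=2: (−1)^0·185.9032/(48)·0.8977^4·0.4407^2 = +0.488363
d^3_{-3,-1}(0.9127) = +0.488363
Attach z-rotation phases: D = e^{-i(-3)(5.0047)}·(+0.488363)·e^{-i(-1)(3.4669)} = +0.455568-0.175942i

Re=0.4556 Im=-0.1759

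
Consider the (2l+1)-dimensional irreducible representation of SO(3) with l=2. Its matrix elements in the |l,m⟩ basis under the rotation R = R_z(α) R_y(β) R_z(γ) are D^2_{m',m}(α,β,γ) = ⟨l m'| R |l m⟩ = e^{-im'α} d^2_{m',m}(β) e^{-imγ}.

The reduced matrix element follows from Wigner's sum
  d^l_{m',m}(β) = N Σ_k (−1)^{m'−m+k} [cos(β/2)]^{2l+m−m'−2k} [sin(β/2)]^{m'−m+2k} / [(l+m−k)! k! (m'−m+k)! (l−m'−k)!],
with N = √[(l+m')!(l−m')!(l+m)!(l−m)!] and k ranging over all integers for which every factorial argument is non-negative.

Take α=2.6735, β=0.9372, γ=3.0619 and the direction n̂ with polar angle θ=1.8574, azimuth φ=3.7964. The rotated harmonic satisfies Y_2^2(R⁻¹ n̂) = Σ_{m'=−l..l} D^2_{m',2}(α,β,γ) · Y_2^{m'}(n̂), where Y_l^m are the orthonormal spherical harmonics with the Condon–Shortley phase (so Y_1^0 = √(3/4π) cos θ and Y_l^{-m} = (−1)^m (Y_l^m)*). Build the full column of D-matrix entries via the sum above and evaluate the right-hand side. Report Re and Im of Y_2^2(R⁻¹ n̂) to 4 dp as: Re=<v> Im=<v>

Re=-0.2497 Im=0.2804

Need the full column D^2_{m',2} for m'=−2..2 at α=2.6735, β=0.9372, γ=3.0619.
cos(β/2)=0.892201, sin(β/2)=0.451638
d^2_{-2,2}: single k=4 term ⇒ +0.041606;  D = +0.029672-0.029166i
d^2_{-1,2}: single k=3 term ⇒ +0.164385;  D = -0.156614+0.049945i
d^2_{0,2}: single k=2 term ⇒ +0.397724;  D = +0.392683+0.063123i
d^2_{1,2}: single k=1 term ⇒ +0.641518;  D = -0.519316-0.376638i
d^2_{2,2}: single k=0 term ⇒ +0.633653;  D = +0.289921+0.563438i
Y_2^{m'}(θ=1.8574,φ=3.7964) and Σ D·Y over m':
  (+0.0297-0.0292i)·(+0.0918-0.3434i)  (-0.1566+0.0499i)·(+0.1662-0.1276i)  (+0.3927+0.0631i)·(-0.2398+0.0000i)  (-0.5193-0.3766i)·(-0.1662-0.1276i)  (+0.2899+0.5634i)·(+0.0918+0.3434i)
Y_2^2(R⁻¹ n̂) = -0.249710+0.280369i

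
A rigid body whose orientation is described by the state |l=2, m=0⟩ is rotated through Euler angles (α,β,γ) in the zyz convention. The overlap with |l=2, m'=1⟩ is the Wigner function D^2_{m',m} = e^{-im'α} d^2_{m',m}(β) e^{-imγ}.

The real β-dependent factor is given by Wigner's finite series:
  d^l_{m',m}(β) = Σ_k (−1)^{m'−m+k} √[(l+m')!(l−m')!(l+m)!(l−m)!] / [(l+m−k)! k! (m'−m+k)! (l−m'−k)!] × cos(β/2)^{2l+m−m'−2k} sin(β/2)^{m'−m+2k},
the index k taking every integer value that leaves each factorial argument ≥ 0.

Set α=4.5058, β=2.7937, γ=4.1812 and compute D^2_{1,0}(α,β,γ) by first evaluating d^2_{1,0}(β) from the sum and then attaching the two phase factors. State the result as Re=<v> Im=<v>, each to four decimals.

First d^2_{1,0}(β=2.7937), then the phase factors e^{-i(1)α} and e^{-i(0)γ}:
c=cos(2.7937/2)=0.173070, s=sin(2.7937/2)=0.984909; N=√[6·1·2·2]=4.898979
k: max(0,(0)−(1))=0 … min(2+(0),2−(1))=1
  k=0: (−1)^1·4.8990/(2)·0.1731^3·0.9849^1 = -0.012507
  k=1: (−1)^2·4.8990/(2)·0.1731^1·0.9849^3 = +0.405030
d^2_{1,0}(2.7937) = -0.012507 +0.405030 = +0.392524
D = (-0.205123+0.978736i)·(+0.392524)·(+1.000000+0.000000i) = -0.080515+0.384177i

Re=-0.0805 Im=0.3842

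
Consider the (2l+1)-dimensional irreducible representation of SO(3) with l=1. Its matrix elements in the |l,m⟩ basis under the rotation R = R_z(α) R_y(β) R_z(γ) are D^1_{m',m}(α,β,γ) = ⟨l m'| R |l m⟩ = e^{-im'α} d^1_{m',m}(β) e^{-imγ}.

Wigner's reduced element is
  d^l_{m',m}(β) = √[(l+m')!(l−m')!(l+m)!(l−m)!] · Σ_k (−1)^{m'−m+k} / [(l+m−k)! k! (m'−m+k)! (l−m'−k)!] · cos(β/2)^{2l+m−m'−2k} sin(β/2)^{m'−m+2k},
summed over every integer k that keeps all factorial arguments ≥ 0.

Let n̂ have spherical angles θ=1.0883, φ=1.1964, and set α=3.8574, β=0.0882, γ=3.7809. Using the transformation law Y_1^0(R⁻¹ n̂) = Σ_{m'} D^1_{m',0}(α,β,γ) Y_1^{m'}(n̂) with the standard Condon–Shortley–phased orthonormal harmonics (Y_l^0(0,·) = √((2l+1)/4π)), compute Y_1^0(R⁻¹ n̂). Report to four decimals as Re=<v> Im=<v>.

Re=0.1920 Im=0.0000

Need the full column D^1_{m',0} for m'=−1..1 at α=3.8574, β=0.0882, γ=3.7809.
cos(β/2)=0.999028, sin(β/2)=0.044086
d^1_{-1,0}: single k=1 term ⇒ +0.062286;  D = -0.046999-0.040874i
d^1_{0,0}: k∈[0..1] ⇒ +0.998056 -0.001944 = +0.996113;  D = +0.996113+0.000000i
d^1_{1,0}: single k=0 term ⇒ -0.062286;  D = +0.046999-0.040874i
Y_1^{m'}(θ=1.0883,φ=1.1964) and Σ D·Y over m':
  (-0.0470-0.0409i)·(+0.1119-0.2849i)  (+0.9961+0.0000i)·(+0.2267+0.0000i)  (+0.0470-0.0409i)·(-0.1119-0.2849i)
Y_1^0(R⁻¹ n̂) = +0.192020+0.000000i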